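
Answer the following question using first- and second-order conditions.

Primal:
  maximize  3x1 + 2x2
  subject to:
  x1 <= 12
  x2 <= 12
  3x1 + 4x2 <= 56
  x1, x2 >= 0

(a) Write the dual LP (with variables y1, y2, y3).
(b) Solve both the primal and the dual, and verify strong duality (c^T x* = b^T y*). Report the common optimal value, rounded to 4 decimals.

The standard primal-dual pair for 'max c^T x s.t. A x <= b, x >= 0' is:
  Dual:  min b^T y  s.t.  A^T y >= c,  y >= 0.

So the dual LP is:
  minimize  12y1 + 12y2 + 56y3
  subject to:
    y1 + 3y3 >= 3
    y2 + 4y3 >= 2
    y1, y2, y3 >= 0

Solving the primal: x* = (12, 5).
  primal value c^T x* = 46.
Solving the dual: y* = (1.5, 0, 0.5).
  dual value b^T y* = 46.
Strong duality: c^T x* = b^T y*. Confirmed.

46


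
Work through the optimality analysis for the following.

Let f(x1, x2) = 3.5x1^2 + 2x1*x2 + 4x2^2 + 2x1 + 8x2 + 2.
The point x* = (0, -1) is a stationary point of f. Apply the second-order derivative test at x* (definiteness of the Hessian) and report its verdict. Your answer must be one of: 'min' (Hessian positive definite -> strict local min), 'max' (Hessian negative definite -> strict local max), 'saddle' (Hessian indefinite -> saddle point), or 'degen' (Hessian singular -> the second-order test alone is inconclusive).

Compute the Hessian H = grad^2 f:
  H = [[7, 2], [2, 8]]
Verify stationarity: grad f(x*) = H x* + g = (0, 0).
Eigenvalues of H: 5.4384, 9.5616.
Both eigenvalues > 0, so H is positive definite -> x* is a strict local min.

min


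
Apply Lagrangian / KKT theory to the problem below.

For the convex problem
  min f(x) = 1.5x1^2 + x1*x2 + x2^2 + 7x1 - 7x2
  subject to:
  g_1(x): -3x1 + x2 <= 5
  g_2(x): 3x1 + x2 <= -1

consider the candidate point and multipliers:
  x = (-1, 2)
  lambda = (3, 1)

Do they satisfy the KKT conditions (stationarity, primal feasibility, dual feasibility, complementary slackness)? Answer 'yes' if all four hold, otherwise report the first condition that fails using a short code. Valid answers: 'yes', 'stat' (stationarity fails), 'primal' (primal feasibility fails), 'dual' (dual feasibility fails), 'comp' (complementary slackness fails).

Gradient of f: grad f(x) = Q x + c = (6, -4)
Constraint values g_i(x) = a_i^T x - b_i:
  g_1((-1, 2)) = 0
  g_2((-1, 2)) = 0
Stationarity residual: grad f(x) + sum_i lambda_i a_i = (0, 0)
  -> stationarity OK
Primal feasibility (all g_i <= 0): OK
Dual feasibility (all lambda_i >= 0): OK
Complementary slackness (lambda_i * g_i(x) = 0 for all i): OK

Verdict: yes, KKT holds.

yes


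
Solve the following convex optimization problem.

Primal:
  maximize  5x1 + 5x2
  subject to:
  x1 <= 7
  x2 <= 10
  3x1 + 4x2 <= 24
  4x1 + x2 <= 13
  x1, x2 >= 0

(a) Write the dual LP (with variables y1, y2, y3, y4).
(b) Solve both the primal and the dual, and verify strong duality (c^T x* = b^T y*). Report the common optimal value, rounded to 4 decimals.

The standard primal-dual pair for 'max c^T x s.t. A x <= b, x >= 0' is:
  Dual:  min b^T y  s.t.  A^T y >= c,  y >= 0.

So the dual LP is:
  minimize  7y1 + 10y2 + 24y3 + 13y4
  subject to:
    y1 + 3y3 + 4y4 >= 5
    y2 + 4y3 + y4 >= 5
    y1, y2, y3, y4 >= 0

Solving the primal: x* = (2.1538, 4.3846).
  primal value c^T x* = 32.6923.
Solving the dual: y* = (0, 0, 1.1538, 0.3846).
  dual value b^T y* = 32.6923.
Strong duality: c^T x* = b^T y*. Confirmed.

32.6923


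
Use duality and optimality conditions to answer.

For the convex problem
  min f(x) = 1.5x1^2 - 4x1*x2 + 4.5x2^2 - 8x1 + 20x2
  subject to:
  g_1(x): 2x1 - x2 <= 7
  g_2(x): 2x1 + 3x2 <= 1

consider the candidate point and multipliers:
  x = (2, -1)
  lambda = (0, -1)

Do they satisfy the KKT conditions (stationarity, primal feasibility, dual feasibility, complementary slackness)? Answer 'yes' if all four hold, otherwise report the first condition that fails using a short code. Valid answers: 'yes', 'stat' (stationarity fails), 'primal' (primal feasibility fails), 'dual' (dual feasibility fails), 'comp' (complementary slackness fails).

Gradient of f: grad f(x) = Q x + c = (2, 3)
Constraint values g_i(x) = a_i^T x - b_i:
  g_1((2, -1)) = -2
  g_2((2, -1)) = 0
Stationarity residual: grad f(x) + sum_i lambda_i a_i = (0, 0)
  -> stationarity OK
Primal feasibility (all g_i <= 0): OK
Dual feasibility (all lambda_i >= 0): FAILS
Complementary slackness (lambda_i * g_i(x) = 0 for all i): OK

Verdict: the first failing condition is dual_feasibility -> dual.

dual


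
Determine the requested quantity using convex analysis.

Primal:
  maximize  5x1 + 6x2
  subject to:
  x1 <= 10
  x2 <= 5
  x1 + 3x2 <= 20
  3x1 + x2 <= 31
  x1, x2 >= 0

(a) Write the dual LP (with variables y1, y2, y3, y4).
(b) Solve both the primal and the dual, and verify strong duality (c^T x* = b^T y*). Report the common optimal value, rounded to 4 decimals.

The standard primal-dual pair for 'max c^T x s.t. A x <= b, x >= 0' is:
  Dual:  min b^T y  s.t.  A^T y >= c,  y >= 0.

So the dual LP is:
  minimize  10y1 + 5y2 + 20y3 + 31y4
  subject to:
    y1 + y3 + 3y4 >= 5
    y2 + 3y3 + y4 >= 6
    y1, y2, y3, y4 >= 0

Solving the primal: x* = (9.125, 3.625).
  primal value c^T x* = 67.375.
Solving the dual: y* = (0, 0, 1.625, 1.125).
  dual value b^T y* = 67.375.
Strong duality: c^T x* = b^T y*. Confirmed.

67.375


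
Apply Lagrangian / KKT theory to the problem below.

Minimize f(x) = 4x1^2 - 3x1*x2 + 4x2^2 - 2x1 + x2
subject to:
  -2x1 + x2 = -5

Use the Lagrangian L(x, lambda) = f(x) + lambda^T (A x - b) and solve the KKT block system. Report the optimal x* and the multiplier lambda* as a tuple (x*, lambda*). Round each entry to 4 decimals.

Form the Lagrangian:
  L(x, lambda) = (1/2) x^T Q x + c^T x + lambda^T (A x - b)
Stationarity (grad_x L = 0): Q x + c + A^T lambda = 0.
Primal feasibility: A x = b.

This gives the KKT block system:
  [ Q   A^T ] [ x     ]   [-c ]
  [ A    0  ] [ lambda ] = [ b ]

Solving the linear system:
  x*      = (2.3214, -0.3571)
  lambda* = (8.8214)
  f(x*)   = 19.5536

x* = (2.3214, -0.3571), lambda* = (8.8214)


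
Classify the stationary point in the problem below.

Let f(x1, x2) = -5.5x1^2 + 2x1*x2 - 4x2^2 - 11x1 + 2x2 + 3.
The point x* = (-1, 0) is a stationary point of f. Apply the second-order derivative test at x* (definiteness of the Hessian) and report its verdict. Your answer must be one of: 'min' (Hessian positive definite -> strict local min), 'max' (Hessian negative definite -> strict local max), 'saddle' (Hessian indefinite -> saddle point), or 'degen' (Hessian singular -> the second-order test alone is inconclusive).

Compute the Hessian H = grad^2 f:
  H = [[-11, 2], [2, -8]]
Verify stationarity: grad f(x*) = H x* + g = (0, 0).
Eigenvalues of H: -12, -7.
Both eigenvalues < 0, so H is negative definite -> x* is a strict local max.

max


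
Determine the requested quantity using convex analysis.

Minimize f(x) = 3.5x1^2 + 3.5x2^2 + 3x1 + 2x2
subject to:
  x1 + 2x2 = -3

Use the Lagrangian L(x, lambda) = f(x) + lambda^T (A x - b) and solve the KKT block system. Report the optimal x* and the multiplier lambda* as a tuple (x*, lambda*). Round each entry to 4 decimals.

Form the Lagrangian:
  L(x, lambda) = (1/2) x^T Q x + c^T x + lambda^T (A x - b)
Stationarity (grad_x L = 0): Q x + c + A^T lambda = 0.
Primal feasibility: A x = b.

This gives the KKT block system:
  [ Q   A^T ] [ x     ]   [-c ]
  [ A    0  ] [ lambda ] = [ b ]

Solving the linear system:
  x*      = (-0.8286, -1.0857)
  lambda* = (2.8)
  f(x*)   = 1.8714

x* = (-0.8286, -1.0857), lambda* = (2.8)


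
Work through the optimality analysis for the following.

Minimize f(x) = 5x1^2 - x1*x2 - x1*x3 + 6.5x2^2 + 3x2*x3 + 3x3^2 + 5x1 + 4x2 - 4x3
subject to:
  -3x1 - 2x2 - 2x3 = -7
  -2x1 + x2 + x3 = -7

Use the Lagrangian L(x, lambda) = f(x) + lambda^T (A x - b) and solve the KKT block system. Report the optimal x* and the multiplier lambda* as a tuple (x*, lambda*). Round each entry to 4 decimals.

Form the Lagrangian:
  L(x, lambda) = (1/2) x^T Q x + c^T x + lambda^T (A x - b)
Stationarity (grad_x L = 0): Q x + c + A^T lambda = 0.
Primal feasibility: A x = b.

This gives the KKT block system:
  [ Q   A^T ] [ x     ]   [-c ]
  [ A    0  ] [ lambda ] = [ b ]

Solving the linear system:
  x*      = (3, -0.8462, -0.1538)
  lambda* = (2.1538, 14.7692)
  f(x*)   = 65.3462

x* = (3, -0.8462, -0.1538), lambda* = (2.1538, 14.7692)


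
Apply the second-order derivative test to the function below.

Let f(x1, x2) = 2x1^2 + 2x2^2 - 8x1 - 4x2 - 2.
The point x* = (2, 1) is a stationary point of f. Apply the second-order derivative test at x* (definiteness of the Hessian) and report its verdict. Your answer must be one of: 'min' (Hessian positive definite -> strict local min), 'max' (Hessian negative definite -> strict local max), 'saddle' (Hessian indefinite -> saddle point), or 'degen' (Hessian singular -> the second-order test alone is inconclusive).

Compute the Hessian H = grad^2 f:
  H = [[4, 0], [0, 4]]
Verify stationarity: grad f(x*) = H x* + g = (0, 0).
Eigenvalues of H: 4, 4.
Both eigenvalues > 0, so H is positive definite -> x* is a strict local min.

min


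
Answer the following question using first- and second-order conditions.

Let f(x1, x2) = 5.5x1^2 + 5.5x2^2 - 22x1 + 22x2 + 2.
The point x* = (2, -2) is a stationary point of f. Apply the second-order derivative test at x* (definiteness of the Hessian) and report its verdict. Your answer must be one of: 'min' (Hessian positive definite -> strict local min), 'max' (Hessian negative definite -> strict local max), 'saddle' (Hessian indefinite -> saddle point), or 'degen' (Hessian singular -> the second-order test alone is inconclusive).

Compute the Hessian H = grad^2 f:
  H = [[11, 0], [0, 11]]
Verify stationarity: grad f(x*) = H x* + g = (0, 0).
Eigenvalues of H: 11, 11.
Both eigenvalues > 0, so H is positive definite -> x* is a strict local min.

min


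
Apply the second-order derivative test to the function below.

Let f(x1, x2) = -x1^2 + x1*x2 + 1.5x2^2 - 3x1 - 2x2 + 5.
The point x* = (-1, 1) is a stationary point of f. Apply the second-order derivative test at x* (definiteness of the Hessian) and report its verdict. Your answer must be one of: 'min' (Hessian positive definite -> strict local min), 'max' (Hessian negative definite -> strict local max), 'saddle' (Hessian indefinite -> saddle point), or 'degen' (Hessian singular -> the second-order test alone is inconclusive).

Compute the Hessian H = grad^2 f:
  H = [[-2, 1], [1, 3]]
Verify stationarity: grad f(x*) = H x* + g = (0, 0).
Eigenvalues of H: -2.1926, 3.1926.
Eigenvalues have mixed signs, so H is indefinite -> x* is a saddle point.

saddle


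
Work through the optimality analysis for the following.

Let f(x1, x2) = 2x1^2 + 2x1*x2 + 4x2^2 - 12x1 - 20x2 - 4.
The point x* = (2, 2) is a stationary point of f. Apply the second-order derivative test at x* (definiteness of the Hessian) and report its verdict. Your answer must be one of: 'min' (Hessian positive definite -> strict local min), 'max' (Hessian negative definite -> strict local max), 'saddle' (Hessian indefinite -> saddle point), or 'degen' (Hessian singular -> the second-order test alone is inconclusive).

Compute the Hessian H = grad^2 f:
  H = [[4, 2], [2, 8]]
Verify stationarity: grad f(x*) = H x* + g = (0, 0).
Eigenvalues of H: 3.1716, 8.8284.
Both eigenvalues > 0, so H is positive definite -> x* is a strict local min.

min


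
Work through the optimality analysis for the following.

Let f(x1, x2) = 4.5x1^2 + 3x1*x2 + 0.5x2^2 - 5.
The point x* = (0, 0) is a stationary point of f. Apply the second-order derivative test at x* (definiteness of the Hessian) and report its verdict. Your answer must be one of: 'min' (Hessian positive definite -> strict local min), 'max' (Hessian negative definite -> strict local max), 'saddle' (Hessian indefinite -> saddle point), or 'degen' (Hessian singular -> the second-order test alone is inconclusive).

Compute the Hessian H = grad^2 f:
  H = [[9, 3], [3, 1]]
Verify stationarity: grad f(x*) = H x* + g = (0, 0).
Eigenvalues of H: 0, 10.
H has a zero eigenvalue (singular; positive semidefinite but not definite), so H is neither positive definite, negative definite, nor indefinite. The second-order test alone is inconclusive -> degen.
(Indeed, f is constant along the null direction of H through x*, so x* is not a strict local extremum.)

degen


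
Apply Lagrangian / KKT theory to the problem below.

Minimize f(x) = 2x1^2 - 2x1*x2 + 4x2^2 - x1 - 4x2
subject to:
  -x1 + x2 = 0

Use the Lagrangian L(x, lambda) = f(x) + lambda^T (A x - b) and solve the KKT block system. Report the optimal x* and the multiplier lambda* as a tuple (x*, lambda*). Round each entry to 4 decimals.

Form the Lagrangian:
  L(x, lambda) = (1/2) x^T Q x + c^T x + lambda^T (A x - b)
Stationarity (grad_x L = 0): Q x + c + A^T lambda = 0.
Primal feasibility: A x = b.

This gives the KKT block system:
  [ Q   A^T ] [ x     ]   [-c ]
  [ A    0  ] [ lambda ] = [ b ]

Solving the linear system:
  x*      = (0.625, 0.625)
  lambda* = (0.25)
  f(x*)   = -1.5625

x* = (0.625, 0.625), lambda* = (0.25)


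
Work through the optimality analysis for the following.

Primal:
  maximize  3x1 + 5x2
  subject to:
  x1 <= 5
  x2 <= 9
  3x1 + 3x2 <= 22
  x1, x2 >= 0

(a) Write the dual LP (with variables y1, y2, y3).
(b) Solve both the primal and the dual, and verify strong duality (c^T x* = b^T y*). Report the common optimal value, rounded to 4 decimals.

The standard primal-dual pair for 'max c^T x s.t. A x <= b, x >= 0' is:
  Dual:  min b^T y  s.t.  A^T y >= c,  y >= 0.

So the dual LP is:
  minimize  5y1 + 9y2 + 22y3
  subject to:
    y1 + 3y3 >= 3
    y2 + 3y3 >= 5
    y1, y2, y3 >= 0

Solving the primal: x* = (0, 7.3333).
  primal value c^T x* = 36.6667.
Solving the dual: y* = (0, 0, 1.6667).
  dual value b^T y* = 36.6667.
Strong duality: c^T x* = b^T y*. Confirmed.

36.6667


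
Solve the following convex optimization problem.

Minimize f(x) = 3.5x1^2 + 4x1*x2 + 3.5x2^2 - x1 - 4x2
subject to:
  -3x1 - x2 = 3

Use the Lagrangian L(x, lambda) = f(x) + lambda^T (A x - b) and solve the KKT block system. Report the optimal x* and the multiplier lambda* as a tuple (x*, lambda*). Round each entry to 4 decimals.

Form the Lagrangian:
  L(x, lambda) = (1/2) x^T Q x + c^T x + lambda^T (A x - b)
Stationarity (grad_x L = 0): Q x + c + A^T lambda = 0.
Primal feasibility: A x = b.

This gives the KKT block system:
  [ Q   A^T ] [ x     ]   [-c ]
  [ A    0  ] [ lambda ] = [ b ]

Solving the linear system:
  x*      = (-1.3478, 1.0435)
  lambda* = (-2.087)
  f(x*)   = 1.7174

x* = (-1.3478, 1.0435), lambda* = (-2.087)


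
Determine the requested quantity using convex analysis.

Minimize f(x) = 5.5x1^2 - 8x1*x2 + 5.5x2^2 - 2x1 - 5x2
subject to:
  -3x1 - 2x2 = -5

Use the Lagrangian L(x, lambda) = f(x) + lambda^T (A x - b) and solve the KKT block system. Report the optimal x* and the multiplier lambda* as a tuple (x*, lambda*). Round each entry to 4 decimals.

Form the Lagrangian:
  L(x, lambda) = (1/2) x^T Q x + c^T x + lambda^T (A x - b)
Stationarity (grad_x L = 0): Q x + c + A^T lambda = 0.
Primal feasibility: A x = b.

This gives the KKT block system:
  [ Q   A^T ] [ x     ]   [-c ]
  [ A    0  ] [ lambda ] = [ b ]

Solving the linear system:
  x*      = (0.9331, 1.1004)
  lambda* = (-0.1799)
  f(x*)   = -4.1339

x* = (0.9331, 1.1004), lambda* = (-0.1799)


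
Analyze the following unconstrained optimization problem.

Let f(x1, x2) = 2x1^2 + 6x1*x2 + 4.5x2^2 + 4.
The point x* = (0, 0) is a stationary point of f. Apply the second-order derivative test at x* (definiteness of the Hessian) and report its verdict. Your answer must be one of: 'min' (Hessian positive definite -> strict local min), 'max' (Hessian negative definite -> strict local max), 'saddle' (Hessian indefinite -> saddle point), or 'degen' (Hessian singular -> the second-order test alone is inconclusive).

Compute the Hessian H = grad^2 f:
  H = [[4, 6], [6, 9]]
Verify stationarity: grad f(x*) = H x* + g = (0, 0).
Eigenvalues of H: 0, 13.
H has a zero eigenvalue (singular; positive semidefinite but not definite), so H is neither positive definite, negative definite, nor indefinite. The second-order test alone is inconclusive -> degen.
(Indeed, f is constant along the null direction of H through x*, so x* is not a strict local extremum.)

degen


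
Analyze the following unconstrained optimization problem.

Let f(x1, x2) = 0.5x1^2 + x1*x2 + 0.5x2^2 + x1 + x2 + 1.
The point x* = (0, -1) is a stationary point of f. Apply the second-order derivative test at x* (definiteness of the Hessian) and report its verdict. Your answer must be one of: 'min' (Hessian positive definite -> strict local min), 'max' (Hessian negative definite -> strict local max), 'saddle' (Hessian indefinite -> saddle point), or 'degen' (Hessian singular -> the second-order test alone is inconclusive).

Compute the Hessian H = grad^2 f:
  H = [[1, 1], [1, 1]]
Verify stationarity: grad f(x*) = H x* + g = (0, 0).
Eigenvalues of H: 0, 2.
H has a zero eigenvalue (singular; positive semidefinite but not definite), so H is neither positive definite, negative definite, nor indefinite. The second-order test alone is inconclusive -> degen.
(Indeed, f is constant along the null direction of H through x*, so x* is not a strict local extremum.)

degen


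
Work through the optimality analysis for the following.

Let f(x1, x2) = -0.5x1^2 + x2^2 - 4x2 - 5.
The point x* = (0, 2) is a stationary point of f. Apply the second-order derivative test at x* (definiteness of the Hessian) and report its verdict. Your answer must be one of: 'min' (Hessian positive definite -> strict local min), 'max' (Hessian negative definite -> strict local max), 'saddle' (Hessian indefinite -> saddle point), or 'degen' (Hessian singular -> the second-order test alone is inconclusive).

Compute the Hessian H = grad^2 f:
  H = [[-1, 0], [0, 2]]
Verify stationarity: grad f(x*) = H x* + g = (0, 0).
Eigenvalues of H: -1, 2.
Eigenvalues have mixed signs, so H is indefinite -> x* is a saddle point.

saddle


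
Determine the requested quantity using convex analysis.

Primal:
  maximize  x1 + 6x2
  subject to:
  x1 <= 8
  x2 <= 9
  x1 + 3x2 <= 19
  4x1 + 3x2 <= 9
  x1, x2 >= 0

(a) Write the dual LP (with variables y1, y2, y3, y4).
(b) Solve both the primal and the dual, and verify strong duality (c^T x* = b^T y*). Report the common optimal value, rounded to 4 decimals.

The standard primal-dual pair for 'max c^T x s.t. A x <= b, x >= 0' is:
  Dual:  min b^T y  s.t.  A^T y >= c,  y >= 0.

So the dual LP is:
  minimize  8y1 + 9y2 + 19y3 + 9y4
  subject to:
    y1 + y3 + 4y4 >= 1
    y2 + 3y3 + 3y4 >= 6
    y1, y2, y3, y4 >= 0

Solving the primal: x* = (0, 3).
  primal value c^T x* = 18.
Solving the dual: y* = (0, 0, 0, 2).
  dual value b^T y* = 18.
Strong duality: c^T x* = b^T y*. Confirmed.

18


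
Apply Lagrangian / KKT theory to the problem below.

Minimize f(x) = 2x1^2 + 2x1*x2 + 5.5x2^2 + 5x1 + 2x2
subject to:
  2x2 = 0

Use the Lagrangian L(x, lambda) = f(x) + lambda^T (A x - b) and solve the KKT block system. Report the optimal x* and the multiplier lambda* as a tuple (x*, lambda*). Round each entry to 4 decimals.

Form the Lagrangian:
  L(x, lambda) = (1/2) x^T Q x + c^T x + lambda^T (A x - b)
Stationarity (grad_x L = 0): Q x + c + A^T lambda = 0.
Primal feasibility: A x = b.

This gives the KKT block system:
  [ Q   A^T ] [ x     ]   [-c ]
  [ A    0  ] [ lambda ] = [ b ]

Solving the linear system:
  x*      = (-1.25, 0)
  lambda* = (0.25)
  f(x*)   = -3.125

x* = (-1.25, 0), lambda* = (0.25)


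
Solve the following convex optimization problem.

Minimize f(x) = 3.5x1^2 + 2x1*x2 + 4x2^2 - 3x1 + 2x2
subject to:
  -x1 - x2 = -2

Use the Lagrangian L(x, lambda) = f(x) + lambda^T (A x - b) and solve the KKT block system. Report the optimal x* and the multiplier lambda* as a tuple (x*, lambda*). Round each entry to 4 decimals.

Form the Lagrangian:
  L(x, lambda) = (1/2) x^T Q x + c^T x + lambda^T (A x - b)
Stationarity (grad_x L = 0): Q x + c + A^T lambda = 0.
Primal feasibility: A x = b.

This gives the KKT block system:
  [ Q   A^T ] [ x     ]   [-c ]
  [ A    0  ] [ lambda ] = [ b ]

Solving the linear system:
  x*      = (1.5455, 0.4545)
  lambda* = (8.7273)
  f(x*)   = 6.8636

x* = (1.5455, 0.4545), lambda* = (8.7273)


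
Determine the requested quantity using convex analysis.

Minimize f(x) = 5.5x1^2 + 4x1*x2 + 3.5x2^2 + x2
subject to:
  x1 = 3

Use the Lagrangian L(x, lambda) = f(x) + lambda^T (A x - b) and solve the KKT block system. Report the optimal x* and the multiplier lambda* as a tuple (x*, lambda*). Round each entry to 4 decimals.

Form the Lagrangian:
  L(x, lambda) = (1/2) x^T Q x + c^T x + lambda^T (A x - b)
Stationarity (grad_x L = 0): Q x + c + A^T lambda = 0.
Primal feasibility: A x = b.

This gives the KKT block system:
  [ Q   A^T ] [ x     ]   [-c ]
  [ A    0  ] [ lambda ] = [ b ]

Solving the linear system:
  x*      = (3, -1.8571)
  lambda* = (-25.5714)
  f(x*)   = 37.4286

x* = (3, -1.8571), lambda* = (-25.5714)


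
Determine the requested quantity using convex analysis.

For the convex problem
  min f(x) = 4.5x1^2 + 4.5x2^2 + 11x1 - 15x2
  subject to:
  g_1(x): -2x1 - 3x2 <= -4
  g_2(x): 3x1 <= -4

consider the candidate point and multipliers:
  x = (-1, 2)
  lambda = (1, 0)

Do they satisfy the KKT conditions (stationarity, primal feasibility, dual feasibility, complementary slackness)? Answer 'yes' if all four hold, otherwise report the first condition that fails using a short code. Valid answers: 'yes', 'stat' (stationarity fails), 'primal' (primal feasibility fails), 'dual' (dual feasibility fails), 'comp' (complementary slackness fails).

Gradient of f: grad f(x) = Q x + c = (2, 3)
Constraint values g_i(x) = a_i^T x - b_i:
  g_1((-1, 2)) = 0
  g_2((-1, 2)) = 1
Stationarity residual: grad f(x) + sum_i lambda_i a_i = (0, 0)
  -> stationarity OK
Primal feasibility (all g_i <= 0): FAILS
Dual feasibility (all lambda_i >= 0): OK
Complementary slackness (lambda_i * g_i(x) = 0 for all i): OK

Verdict: the first failing condition is primal_feasibility -> primal.

primal


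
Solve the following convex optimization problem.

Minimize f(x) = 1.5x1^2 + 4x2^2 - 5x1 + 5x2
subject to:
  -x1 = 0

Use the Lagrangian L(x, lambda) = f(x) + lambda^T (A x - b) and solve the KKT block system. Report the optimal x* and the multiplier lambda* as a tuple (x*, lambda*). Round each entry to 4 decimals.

Form the Lagrangian:
  L(x, lambda) = (1/2) x^T Q x + c^T x + lambda^T (A x - b)
Stationarity (grad_x L = 0): Q x + c + A^T lambda = 0.
Primal feasibility: A x = b.

This gives the KKT block system:
  [ Q   A^T ] [ x     ]   [-c ]
  [ A    0  ] [ lambda ] = [ b ]

Solving the linear system:
  x*      = (0, -0.625)
  lambda* = (-5)
  f(x*)   = -1.5625

x* = (0, -0.625), lambda* = (-5)


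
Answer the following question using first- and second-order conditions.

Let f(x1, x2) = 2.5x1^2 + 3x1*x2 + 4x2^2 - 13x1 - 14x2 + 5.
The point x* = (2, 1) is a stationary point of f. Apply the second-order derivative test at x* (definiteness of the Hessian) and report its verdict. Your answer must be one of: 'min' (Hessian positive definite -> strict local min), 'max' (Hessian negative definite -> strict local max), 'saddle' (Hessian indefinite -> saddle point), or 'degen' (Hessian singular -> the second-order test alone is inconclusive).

Compute the Hessian H = grad^2 f:
  H = [[5, 3], [3, 8]]
Verify stationarity: grad f(x*) = H x* + g = (0, 0).
Eigenvalues of H: 3.1459, 9.8541.
Both eigenvalues > 0, so H is positive definite -> x* is a strict local min.

min


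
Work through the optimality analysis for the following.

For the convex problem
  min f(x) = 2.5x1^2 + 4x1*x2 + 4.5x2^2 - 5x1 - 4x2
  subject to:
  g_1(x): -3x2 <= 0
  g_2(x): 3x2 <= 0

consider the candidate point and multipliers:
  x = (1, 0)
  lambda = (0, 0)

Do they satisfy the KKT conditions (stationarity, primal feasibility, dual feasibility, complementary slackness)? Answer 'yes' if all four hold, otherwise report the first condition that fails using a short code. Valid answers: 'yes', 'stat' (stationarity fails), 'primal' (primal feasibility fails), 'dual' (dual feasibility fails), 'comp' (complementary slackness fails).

Gradient of f: grad f(x) = Q x + c = (0, 0)
Constraint values g_i(x) = a_i^T x - b_i:
  g_1((1, 0)) = 0
  g_2((1, 0)) = 0
Stationarity residual: grad f(x) + sum_i lambda_i a_i = (0, 0)
  -> stationarity OK
Primal feasibility (all g_i <= 0): OK
Dual feasibility (all lambda_i >= 0): OK
Complementary slackness (lambda_i * g_i(x) = 0 for all i): OK

Verdict: yes, KKT holds.

yes


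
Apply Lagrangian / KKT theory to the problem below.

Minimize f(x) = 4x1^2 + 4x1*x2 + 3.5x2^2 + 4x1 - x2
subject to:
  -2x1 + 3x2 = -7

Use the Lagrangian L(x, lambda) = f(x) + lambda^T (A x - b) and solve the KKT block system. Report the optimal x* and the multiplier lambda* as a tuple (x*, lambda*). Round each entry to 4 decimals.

Form the Lagrangian:
  L(x, lambda) = (1/2) x^T Q x + c^T x + lambda^T (A x - b)
Stationarity (grad_x L = 0): Q x + c + A^T lambda = 0.
Primal feasibility: A x = b.

This gives the KKT block system:
  [ Q   A^T ] [ x     ]   [-c ]
  [ A    0  ] [ lambda ] = [ b ]

Solving the linear system:
  x*      = (1.027, -1.6486)
  lambda* = (2.8108)
  f(x*)   = 12.7162

x* = (1.027, -1.6486), lambda* = (2.8108)


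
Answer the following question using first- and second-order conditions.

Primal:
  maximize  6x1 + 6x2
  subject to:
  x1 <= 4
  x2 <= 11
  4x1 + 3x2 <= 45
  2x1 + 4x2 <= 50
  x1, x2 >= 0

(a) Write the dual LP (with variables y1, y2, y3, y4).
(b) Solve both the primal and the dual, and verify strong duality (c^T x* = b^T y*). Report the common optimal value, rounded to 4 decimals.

The standard primal-dual pair for 'max c^T x s.t. A x <= b, x >= 0' is:
  Dual:  min b^T y  s.t.  A^T y >= c,  y >= 0.

So the dual LP is:
  minimize  4y1 + 11y2 + 45y3 + 50y4
  subject to:
    y1 + 4y3 + 2y4 >= 6
    y2 + 3y3 + 4y4 >= 6
    y1, y2, y3, y4 >= 0

Solving the primal: x* = (3, 11).
  primal value c^T x* = 84.
Solving the dual: y* = (0, 1.5, 1.5, 0).
  dual value b^T y* = 84.
Strong duality: c^T x* = b^T y*. Confirmed.

84


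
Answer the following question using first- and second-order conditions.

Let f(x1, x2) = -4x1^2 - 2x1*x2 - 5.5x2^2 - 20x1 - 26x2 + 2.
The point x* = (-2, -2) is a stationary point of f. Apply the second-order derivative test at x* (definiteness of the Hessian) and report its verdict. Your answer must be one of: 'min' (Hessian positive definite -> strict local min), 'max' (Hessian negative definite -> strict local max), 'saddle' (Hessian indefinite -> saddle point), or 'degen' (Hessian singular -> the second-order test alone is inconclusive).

Compute the Hessian H = grad^2 f:
  H = [[-8, -2], [-2, -11]]
Verify stationarity: grad f(x*) = H x* + g = (0, 0).
Eigenvalues of H: -12, -7.
Both eigenvalues < 0, so H is negative definite -> x* is a strict local max.

max


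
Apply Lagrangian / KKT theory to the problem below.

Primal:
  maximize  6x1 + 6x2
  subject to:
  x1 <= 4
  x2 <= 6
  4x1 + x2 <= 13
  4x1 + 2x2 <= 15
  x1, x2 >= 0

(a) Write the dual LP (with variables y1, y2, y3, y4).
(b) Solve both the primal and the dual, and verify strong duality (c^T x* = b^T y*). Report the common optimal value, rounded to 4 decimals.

The standard primal-dual pair for 'max c^T x s.t. A x <= b, x >= 0' is:
  Dual:  min b^T y  s.t.  A^T y >= c,  y >= 0.

So the dual LP is:
  minimize  4y1 + 6y2 + 13y3 + 15y4
  subject to:
    y1 + 4y3 + 4y4 >= 6
    y2 + y3 + 2y4 >= 6
    y1, y2, y3, y4 >= 0

Solving the primal: x* = (0.75, 6).
  primal value c^T x* = 40.5.
Solving the dual: y* = (0, 3, 0, 1.5).
  dual value b^T y* = 40.5.
Strong duality: c^T x* = b^T y*. Confirmed.

40.5


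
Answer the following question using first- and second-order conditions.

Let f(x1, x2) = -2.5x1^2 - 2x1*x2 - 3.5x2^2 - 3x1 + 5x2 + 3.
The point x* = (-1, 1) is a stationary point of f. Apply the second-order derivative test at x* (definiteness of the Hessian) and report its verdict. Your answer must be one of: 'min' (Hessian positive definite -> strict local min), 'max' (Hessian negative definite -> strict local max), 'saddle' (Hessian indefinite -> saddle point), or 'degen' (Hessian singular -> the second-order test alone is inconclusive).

Compute the Hessian H = grad^2 f:
  H = [[-5, -2], [-2, -7]]
Verify stationarity: grad f(x*) = H x* + g = (0, 0).
Eigenvalues of H: -8.2361, -3.7639.
Both eigenvalues < 0, so H is negative definite -> x* is a strict local max.

max


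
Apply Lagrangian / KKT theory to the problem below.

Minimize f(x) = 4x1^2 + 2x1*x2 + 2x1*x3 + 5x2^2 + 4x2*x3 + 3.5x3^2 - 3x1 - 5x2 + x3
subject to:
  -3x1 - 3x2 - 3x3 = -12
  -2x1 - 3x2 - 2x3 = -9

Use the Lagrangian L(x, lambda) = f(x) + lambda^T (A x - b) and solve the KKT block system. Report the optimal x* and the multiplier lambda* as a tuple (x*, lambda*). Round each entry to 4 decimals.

Form the Lagrangian:
  L(x, lambda) = (1/2) x^T Q x + c^T x + lambda^T (A x - b)
Stationarity (grad_x L = 0): Q x + c + A^T lambda = 0.
Primal feasibility: A x = b.

This gives the KKT block system:
  [ Q   A^T ] [ x     ]   [-c ]
  [ A    0  ] [ lambda ] = [ b ]

Solving the linear system:
  x*      = (1.9091, 1, 1.0909)
  lambda* = (7.6667, -3.2727)
  f(x*)   = 26.4545

x* = (1.9091, 1, 1.0909), lambda* = (7.6667, -3.2727)


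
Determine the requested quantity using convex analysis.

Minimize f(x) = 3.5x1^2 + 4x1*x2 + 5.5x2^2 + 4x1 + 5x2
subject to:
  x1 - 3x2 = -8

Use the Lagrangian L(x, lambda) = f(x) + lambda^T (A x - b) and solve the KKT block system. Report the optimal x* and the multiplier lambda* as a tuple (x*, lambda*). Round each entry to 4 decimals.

Form the Lagrangian:
  L(x, lambda) = (1/2) x^T Q x + c^T x + lambda^T (A x - b)
Stationarity (grad_x L = 0): Q x + c + A^T lambda = 0.
Primal feasibility: A x = b.

This gives the KKT block system:
  [ Q   A^T ] [ x     ]   [-c ]
  [ A    0  ] [ lambda ] = [ b ]

Solving the linear system:
  x*      = (-2.398, 1.8673)
  lambda* = (5.3163)
  f(x*)   = 21.1378

x* = (-2.398, 1.8673), lambda* = (5.3163)


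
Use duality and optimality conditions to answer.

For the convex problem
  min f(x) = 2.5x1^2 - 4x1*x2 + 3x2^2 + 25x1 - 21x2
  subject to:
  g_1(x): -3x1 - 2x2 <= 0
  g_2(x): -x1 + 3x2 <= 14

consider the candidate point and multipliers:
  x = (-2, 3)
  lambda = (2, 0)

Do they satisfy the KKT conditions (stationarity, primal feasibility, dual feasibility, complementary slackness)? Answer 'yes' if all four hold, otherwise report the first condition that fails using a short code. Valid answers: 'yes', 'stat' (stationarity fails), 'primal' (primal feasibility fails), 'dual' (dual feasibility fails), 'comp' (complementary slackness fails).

Gradient of f: grad f(x) = Q x + c = (3, 5)
Constraint values g_i(x) = a_i^T x - b_i:
  g_1((-2, 3)) = 0
  g_2((-2, 3)) = -3
Stationarity residual: grad f(x) + sum_i lambda_i a_i = (-3, 1)
  -> stationarity FAILS
Primal feasibility (all g_i <= 0): OK
Dual feasibility (all lambda_i >= 0): OK
Complementary slackness (lambda_i * g_i(x) = 0 for all i): OK

Verdict: the first failing condition is stationarity -> stat.

stat


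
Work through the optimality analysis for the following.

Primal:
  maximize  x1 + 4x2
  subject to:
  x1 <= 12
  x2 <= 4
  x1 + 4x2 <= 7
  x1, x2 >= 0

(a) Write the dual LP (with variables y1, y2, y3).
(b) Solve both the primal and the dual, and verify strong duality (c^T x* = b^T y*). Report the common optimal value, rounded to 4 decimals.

The standard primal-dual pair for 'max c^T x s.t. A x <= b, x >= 0' is:
  Dual:  min b^T y  s.t.  A^T y >= c,  y >= 0.

So the dual LP is:
  minimize  12y1 + 4y2 + 7y3
  subject to:
    y1 + y3 >= 1
    y2 + 4y3 >= 4
    y1, y2, y3 >= 0

Solving the primal: x* = (7, 0).
  primal value c^T x* = 7.
Solving the dual: y* = (0, 0, 1).
  dual value b^T y* = 7.
Strong duality: c^T x* = b^T y*. Confirmed.

7


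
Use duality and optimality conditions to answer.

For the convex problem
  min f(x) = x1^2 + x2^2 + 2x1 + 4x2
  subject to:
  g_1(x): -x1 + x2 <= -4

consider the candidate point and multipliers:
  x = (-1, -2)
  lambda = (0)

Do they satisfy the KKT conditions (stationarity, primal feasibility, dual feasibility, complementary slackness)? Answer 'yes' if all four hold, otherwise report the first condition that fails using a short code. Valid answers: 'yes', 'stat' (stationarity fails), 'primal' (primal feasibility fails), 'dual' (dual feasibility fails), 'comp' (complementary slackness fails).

Gradient of f: grad f(x) = Q x + c = (0, 0)
Constraint values g_i(x) = a_i^T x - b_i:
  g_1((-1, -2)) = 3
Stationarity residual: grad f(x) + sum_i lambda_i a_i = (0, 0)
  -> stationarity OK
Primal feasibility (all g_i <= 0): FAILS
Dual feasibility (all lambda_i >= 0): OK
Complementary slackness (lambda_i * g_i(x) = 0 for all i): OK

Verdict: the first failing condition is primal_feasibility -> primal.

primal


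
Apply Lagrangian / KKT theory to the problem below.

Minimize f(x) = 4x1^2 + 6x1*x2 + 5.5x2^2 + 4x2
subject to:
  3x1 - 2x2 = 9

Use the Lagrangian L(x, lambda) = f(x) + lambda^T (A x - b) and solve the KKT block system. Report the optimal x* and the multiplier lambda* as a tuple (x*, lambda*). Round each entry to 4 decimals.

Form the Lagrangian:
  L(x, lambda) = (1/2) x^T Q x + c^T x + lambda^T (A x - b)
Stationarity (grad_x L = 0): Q x + c + A^T lambda = 0.
Primal feasibility: A x = b.

This gives the KKT block system:
  [ Q   A^T ] [ x     ]   [-c ]
  [ A    0  ] [ lambda ] = [ b ]

Solving the linear system:
  x*      = (1.8768, -1.6847)
  lambda* = (-1.6355)
  f(x*)   = 3.9901

x* = (1.8768, -1.6847), lambda* = (-1.6355)


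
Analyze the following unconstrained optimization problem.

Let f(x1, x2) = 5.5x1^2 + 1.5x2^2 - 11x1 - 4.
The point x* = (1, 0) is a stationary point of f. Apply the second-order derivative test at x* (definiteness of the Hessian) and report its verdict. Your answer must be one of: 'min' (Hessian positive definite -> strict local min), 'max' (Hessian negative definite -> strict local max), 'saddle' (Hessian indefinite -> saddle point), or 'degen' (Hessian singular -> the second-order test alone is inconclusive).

Compute the Hessian H = grad^2 f:
  H = [[11, 0], [0, 3]]
Verify stationarity: grad f(x*) = H x* + g = (0, 0).
Eigenvalues of H: 3, 11.
Both eigenvalues > 0, so H is positive definite -> x* is a strict local min.

min


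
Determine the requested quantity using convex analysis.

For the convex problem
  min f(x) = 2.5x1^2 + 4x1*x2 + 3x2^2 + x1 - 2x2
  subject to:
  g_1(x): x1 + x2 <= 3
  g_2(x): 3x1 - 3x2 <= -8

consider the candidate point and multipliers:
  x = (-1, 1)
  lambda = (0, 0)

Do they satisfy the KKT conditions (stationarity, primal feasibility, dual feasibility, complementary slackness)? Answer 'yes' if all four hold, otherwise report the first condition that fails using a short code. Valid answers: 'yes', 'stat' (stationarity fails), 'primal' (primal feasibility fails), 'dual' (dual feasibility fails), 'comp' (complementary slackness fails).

Gradient of f: grad f(x) = Q x + c = (0, 0)
Constraint values g_i(x) = a_i^T x - b_i:
  g_1((-1, 1)) = -3
  g_2((-1, 1)) = 2
Stationarity residual: grad f(x) + sum_i lambda_i a_i = (0, 0)
  -> stationarity OK
Primal feasibility (all g_i <= 0): FAILS
Dual feasibility (all lambda_i >= 0): OK
Complementary slackness (lambda_i * g_i(x) = 0 for all i): OK

Verdict: the first failing condition is primal_feasibility -> primal.

primal


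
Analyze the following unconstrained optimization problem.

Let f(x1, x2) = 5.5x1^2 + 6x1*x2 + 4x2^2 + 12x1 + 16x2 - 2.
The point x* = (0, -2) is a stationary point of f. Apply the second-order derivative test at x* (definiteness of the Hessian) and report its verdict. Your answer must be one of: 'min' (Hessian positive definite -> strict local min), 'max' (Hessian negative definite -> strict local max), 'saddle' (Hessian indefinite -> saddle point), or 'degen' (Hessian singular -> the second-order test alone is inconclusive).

Compute the Hessian H = grad^2 f:
  H = [[11, 6], [6, 8]]
Verify stationarity: grad f(x*) = H x* + g = (0, 0).
Eigenvalues of H: 3.3153, 15.6847.
Both eigenvalues > 0, so H is positive definite -> x* is a strict local min.

min


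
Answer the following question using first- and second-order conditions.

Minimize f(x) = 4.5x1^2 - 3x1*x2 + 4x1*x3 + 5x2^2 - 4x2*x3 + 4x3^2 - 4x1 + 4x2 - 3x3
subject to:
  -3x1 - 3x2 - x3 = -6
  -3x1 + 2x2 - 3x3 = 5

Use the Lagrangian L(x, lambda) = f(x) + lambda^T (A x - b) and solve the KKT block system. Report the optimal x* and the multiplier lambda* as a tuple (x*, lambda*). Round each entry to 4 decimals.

Form the Lagrangian:
  L(x, lambda) = (1/2) x^T Q x + c^T x + lambda^T (A x - b)
Stationarity (grad_x L = 0): Q x + c + A^T lambda = 0.
Primal feasibility: A x = b.

This gives the KKT block system:
  [ Q   A^T ] [ x     ]   [-c ]
  [ A    0  ] [ lambda ] = [ b ]

Solving the linear system:
  x*      = (0.5333, 1.8, -1)
  lambda* = (3.7333, -6.6)
  f(x*)   = 31.7333

x* = (0.5333, 1.8, -1), lambda* = (3.7333, -6.6)


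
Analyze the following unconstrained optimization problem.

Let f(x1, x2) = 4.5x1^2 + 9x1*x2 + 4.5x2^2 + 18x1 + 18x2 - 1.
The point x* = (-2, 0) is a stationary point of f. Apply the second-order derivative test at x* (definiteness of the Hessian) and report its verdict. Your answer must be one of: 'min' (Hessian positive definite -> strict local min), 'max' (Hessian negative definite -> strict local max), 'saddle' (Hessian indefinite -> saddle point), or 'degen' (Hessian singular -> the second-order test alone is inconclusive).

Compute the Hessian H = grad^2 f:
  H = [[9, 9], [9, 9]]
Verify stationarity: grad f(x*) = H x* + g = (0, 0).
Eigenvalues of H: 0, 18.
H has a zero eigenvalue (singular; positive semidefinite but not definite), so H is neither positive definite, negative definite, nor indefinite. The second-order test alone is inconclusive -> degen.
(Indeed, f is constant along the null direction of H through x*, so x* is not a strict local extremum.)

degen


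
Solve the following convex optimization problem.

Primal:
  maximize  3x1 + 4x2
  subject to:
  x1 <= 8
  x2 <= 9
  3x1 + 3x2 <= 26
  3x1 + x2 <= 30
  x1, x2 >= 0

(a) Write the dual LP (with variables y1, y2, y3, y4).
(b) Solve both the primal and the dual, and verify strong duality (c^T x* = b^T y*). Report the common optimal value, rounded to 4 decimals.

The standard primal-dual pair for 'max c^T x s.t. A x <= b, x >= 0' is:
  Dual:  min b^T y  s.t.  A^T y >= c,  y >= 0.

So the dual LP is:
  minimize  8y1 + 9y2 + 26y3 + 30y4
  subject to:
    y1 + 3y3 + 3y4 >= 3
    y2 + 3y3 + y4 >= 4
    y1, y2, y3, y4 >= 0

Solving the primal: x* = (0, 8.6667).
  primal value c^T x* = 34.6667.
Solving the dual: y* = (0, 0, 1.3333, 0).
  dual value b^T y* = 34.6667.
Strong duality: c^T x* = b^T y*. Confirmed.

34.6667


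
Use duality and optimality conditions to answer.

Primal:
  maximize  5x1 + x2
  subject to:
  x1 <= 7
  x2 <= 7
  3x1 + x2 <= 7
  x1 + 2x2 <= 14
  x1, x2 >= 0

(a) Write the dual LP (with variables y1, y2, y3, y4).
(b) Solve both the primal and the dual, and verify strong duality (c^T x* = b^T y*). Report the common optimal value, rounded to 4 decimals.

The standard primal-dual pair for 'max c^T x s.t. A x <= b, x >= 0' is:
  Dual:  min b^T y  s.t.  A^T y >= c,  y >= 0.

So the dual LP is:
  minimize  7y1 + 7y2 + 7y3 + 14y4
  subject to:
    y1 + 3y3 + y4 >= 5
    y2 + y3 + 2y4 >= 1
    y1, y2, y3, y4 >= 0

Solving the primal: x* = (2.3333, 0).
  primal value c^T x* = 11.6667.
Solving the dual: y* = (0, 0, 1.6667, 0).
  dual value b^T y* = 11.6667.
Strong duality: c^T x* = b^T y*. Confirmed.

11.6667


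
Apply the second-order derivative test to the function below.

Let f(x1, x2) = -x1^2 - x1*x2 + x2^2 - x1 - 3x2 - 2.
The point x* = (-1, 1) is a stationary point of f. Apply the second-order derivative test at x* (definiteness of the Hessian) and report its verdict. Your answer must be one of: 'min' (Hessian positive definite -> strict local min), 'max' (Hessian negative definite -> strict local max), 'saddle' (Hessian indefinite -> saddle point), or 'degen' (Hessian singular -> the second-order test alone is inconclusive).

Compute the Hessian H = grad^2 f:
  H = [[-2, -1], [-1, 2]]
Verify stationarity: grad f(x*) = H x* + g = (0, 0).
Eigenvalues of H: -2.2361, 2.2361.
Eigenvalues have mixed signs, so H is indefinite -> x* is a saddle point.

saddle
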